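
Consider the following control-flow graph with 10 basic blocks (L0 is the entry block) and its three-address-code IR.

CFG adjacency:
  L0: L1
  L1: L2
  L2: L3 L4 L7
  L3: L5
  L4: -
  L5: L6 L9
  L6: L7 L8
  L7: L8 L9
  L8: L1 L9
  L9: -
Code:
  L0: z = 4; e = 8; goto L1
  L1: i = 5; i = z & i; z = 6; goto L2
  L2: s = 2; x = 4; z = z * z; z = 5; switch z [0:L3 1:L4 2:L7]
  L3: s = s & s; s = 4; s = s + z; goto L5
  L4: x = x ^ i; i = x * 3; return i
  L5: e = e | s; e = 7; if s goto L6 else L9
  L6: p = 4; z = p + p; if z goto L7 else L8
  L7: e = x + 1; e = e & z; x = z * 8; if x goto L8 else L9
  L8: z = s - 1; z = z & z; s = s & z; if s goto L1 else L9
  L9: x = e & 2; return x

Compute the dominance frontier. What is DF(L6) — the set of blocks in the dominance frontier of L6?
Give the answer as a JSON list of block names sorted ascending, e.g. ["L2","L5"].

idom tree: L1←L0 L2←L1 L3←L2 L4←L2 L5←L3 L6←L5 L7←L2 L8←L2 L9←L2
Dom at joins:
  L1: preds {L0,L8}: {L0} ∩ {L0,L1,L2,L8} = {L0}; idom=L0
  L7: preds {L2,L6}: {L0,L1,L2} ∩ {L0,L1,L2,L3,L5,L6} = {L0,L1,L2}; idom=L2
  L8: preds {L6,L7}: {L0,L1,L2,L3,L5,L6} ∩ {L0,L1,L2,L7} = {L0,L1,L2}; idom=L2
  L9: preds {L5,L7,L8}: {L0,L1,L2,L3,L5} ∩ {L0,L1,L2,L7} ∩ {L0,L1,L2,L8} = {L0,L1,L2}; idom=L2

Frontier:
  join L1 pred L0: · stop@L0
  join L1 pred L8: L8→L2→L1 stop@L0
  join L7 pred L2: · stop@L2
  join L7 pred L6: L6→L5→L3 stop@L2
  join L8 pred L6: L6→L5→L3 stop@L2
  join L8 pred L7: L7 stop@L2
  join L9 pred L5: L5→L3 stop@L2
  join L9 pred L7: L7 stop@L2
  join L9 pred L8: L8 stop@L2
  L0: DF=∅
  L1: DF={L1}
  L2: DF={L1}
  L3: DF={L7,L8,L9}
  L4: DF=∅
  L5: DF={L7,L8,L9}
  L6: DF={L7,L8}
  L7: DF={L8,L9}
  L8: DF={L1,L9}
  L9: DF=∅

DF(L6) = ["L7", "L8"]

Answer: ["L7", "L8"]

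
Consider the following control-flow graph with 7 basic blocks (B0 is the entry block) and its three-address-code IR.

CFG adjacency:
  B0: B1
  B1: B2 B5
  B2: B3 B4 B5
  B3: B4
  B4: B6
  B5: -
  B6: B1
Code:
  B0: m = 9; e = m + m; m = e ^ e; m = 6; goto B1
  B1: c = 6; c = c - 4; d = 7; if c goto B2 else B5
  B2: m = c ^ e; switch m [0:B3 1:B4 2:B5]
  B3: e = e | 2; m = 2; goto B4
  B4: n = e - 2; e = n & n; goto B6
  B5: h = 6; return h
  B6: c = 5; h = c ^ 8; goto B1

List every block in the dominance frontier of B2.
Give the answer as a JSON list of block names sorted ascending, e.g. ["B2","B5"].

idom tree: B1←B0 B2←B1 B3←B2 B4←B2 B5←B1 B6←B4
Join-block Dom:
  B1: preds {B0,B6}: {B0} ∩ {B0,B1,B2,B4,B6} = {B0}; idom=B0
  B4: preds {B2,B3}: {B0,B1,B2} ∩ {B0,B1,B2,B3} = {B0,B1,B2}; idom=B2
  B5: preds {B1,B2}: {B0,B1} ∩ {B0,B1,B2} = {B0,B1}; idom=B1

Frontier:
  join B1 pred B0: · stop@B0
  join B1 pred B6: B6→B4→B2→B1 stop@B0
  join B4 pred B2: · stop@B2
  join B4 pred B3: B3 stop@B2
  join B5 pred B1: · stop@B1
  join B5 pred B2: B2 stop@B1
  B0: DF=∅
  B1: DF={B1}
  B2: DF={B1,B5}
  B3: DF={B4}
  B4: DF={B1}
  B5: DF=∅
  B6: DF={B1}

DF(B2) = ["B1", "B5"]

Answer: ["B1", "B5"]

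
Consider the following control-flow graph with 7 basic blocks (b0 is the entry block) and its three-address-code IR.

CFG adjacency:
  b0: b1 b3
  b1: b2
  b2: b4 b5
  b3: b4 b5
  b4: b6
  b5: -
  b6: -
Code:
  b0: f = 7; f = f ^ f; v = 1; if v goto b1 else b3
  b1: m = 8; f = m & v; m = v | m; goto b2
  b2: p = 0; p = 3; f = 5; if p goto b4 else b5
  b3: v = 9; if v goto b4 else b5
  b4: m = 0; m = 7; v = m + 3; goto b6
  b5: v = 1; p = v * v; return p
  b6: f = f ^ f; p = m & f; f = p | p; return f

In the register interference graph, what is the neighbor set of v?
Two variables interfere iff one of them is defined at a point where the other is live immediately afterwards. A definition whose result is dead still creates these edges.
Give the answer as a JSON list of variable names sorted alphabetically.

Answer: ["f", "m"]

Analysis:
def/use:
  b0: {f,v} / ∅
  b1: {f,m} / {v}
  b2: {f,p} / ∅
  b3: {v} / ∅
  b4: {m,v} / ∅
  b5: {p,v} / ∅
  b6: {f,p} / {f,m}

Liveness:
  live b0: ∅→{f,v}
  live b1: {v}→∅
  live b2: ∅→{f}
  live b3: {f}→{f}
  live b4: {f}→{f,m}
  live b5: ∅→∅
  live b6: {f,m}→∅

Conflict graph:
  f — {m,p,v}
  m — {f,v}
  p — {f}
  v — {f,m}

N(v) = ["f", "m"]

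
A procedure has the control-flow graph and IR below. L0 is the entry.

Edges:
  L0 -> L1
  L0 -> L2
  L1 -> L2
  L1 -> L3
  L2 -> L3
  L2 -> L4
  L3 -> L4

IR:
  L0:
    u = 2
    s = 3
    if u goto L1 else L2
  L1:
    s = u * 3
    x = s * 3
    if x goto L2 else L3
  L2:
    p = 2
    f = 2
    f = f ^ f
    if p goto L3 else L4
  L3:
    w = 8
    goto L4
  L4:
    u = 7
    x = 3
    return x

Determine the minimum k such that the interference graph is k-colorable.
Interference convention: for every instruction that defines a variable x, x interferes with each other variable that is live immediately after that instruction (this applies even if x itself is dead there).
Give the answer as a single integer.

Answer: 2

Derivation:
Per-block:
  L0: def={s,u} ue=∅
  L1: def={s,x} ue={u}
  L2: def={f,p} ue=∅
  L3: def={w} ue=∅
  L4: def={u,x} ue=∅

Backward fixpoint:
  L0: in=∅ out={u}
  L1: in={u} out=∅
  L2: in=∅ out=∅
  L3: in=∅ out=∅
  L4: in=∅ out=∅

Conflict graph:
  f↔{p}
  p↔{f}
  s↔{u}
  u↔{s}
  w↔∅
  x↔∅

Registers:
  clique {f,p} ⇒ need ≥ 2
  assign f→r0 p→r1 s→r0 u→r1 w→r0 x→r0 — no edge inside a register ⇒ χ ≤ 2
  χ = 2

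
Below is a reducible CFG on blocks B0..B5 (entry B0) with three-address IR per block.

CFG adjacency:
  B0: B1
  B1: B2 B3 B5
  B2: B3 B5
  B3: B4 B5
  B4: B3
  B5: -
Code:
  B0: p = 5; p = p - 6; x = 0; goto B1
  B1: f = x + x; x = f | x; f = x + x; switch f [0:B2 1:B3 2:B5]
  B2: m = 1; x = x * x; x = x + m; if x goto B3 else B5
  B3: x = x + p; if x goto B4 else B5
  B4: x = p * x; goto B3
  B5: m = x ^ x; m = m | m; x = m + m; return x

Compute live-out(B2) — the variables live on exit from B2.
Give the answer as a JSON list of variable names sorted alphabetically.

Per-block:
  B0: {p,x} / ∅
  B1: {f,x} / {x}
  B2: {m,x} / {x}
  B3: {x} / {p,x}
  B4: {x} / {p,x}
  B5: {m,x} / {x}

Liveness:
  live B0: ∅→{p,x}
  live B1: {p,x}→{p,x}
  live B2: {p,x}→{p,x}
  live B3: {p,x}→{p,x}
  live B4: {p,x}→{p,x}
  live B5: {x}→∅

live-out(B2) = ["p", "x"]

Answer: ["p", "x"]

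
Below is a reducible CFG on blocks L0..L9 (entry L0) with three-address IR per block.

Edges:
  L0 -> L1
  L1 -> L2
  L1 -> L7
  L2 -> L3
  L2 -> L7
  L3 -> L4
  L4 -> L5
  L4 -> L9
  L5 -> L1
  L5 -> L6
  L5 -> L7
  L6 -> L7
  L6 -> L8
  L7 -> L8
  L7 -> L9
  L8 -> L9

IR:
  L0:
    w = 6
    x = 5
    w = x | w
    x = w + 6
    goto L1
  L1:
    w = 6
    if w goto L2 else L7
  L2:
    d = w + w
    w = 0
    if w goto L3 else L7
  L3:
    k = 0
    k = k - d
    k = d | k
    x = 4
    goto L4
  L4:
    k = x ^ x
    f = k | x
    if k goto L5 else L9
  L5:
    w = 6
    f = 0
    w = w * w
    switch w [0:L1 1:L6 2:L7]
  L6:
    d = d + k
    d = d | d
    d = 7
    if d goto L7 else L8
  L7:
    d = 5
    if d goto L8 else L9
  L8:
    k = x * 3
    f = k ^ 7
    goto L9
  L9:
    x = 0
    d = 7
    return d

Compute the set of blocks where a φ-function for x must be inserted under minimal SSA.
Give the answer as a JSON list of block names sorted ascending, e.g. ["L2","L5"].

idom tree: L1←L0 L2←L1 L3←L2 L4←L3 L5←L4 L6←L5 L7←L1 L8←L1 L9←L1
Join-block Dom:
  L1: preds {L0,L5}: {L0} ∩ {L0,L1,L2,L3,L4,L5} = {L0}; idom=L0
  L7: preds {L1,L2,L5,L6}: {L0,L1} ∩ {L0,L1,L2} ∩ {L0,L1,L2,L3,L4,L5} ∩ {L0,L1,L2,L3,L4,L5,L6} = {L0,L1}; idom=L1
  L8: preds {L6,L7}: {L0,L1,L2,L3,L4,L5,L6} ∩ {L0,L1,L7} = {L0,L1}; idom=L1
  L9: preds {L4,L7,L8}: {L0,L1,L2,L3,L4} ∩ {L0,L1,L7} ∩ {L0,L1,L8} = {L0,L1}; idom=L1

DF derivation:
  L1←L0: walk · to L0
  L1←L5: walk L5→L4→L3→L2→L1 to L0
  L7←L1: walk · to L1
  L7←L2: walk L2 to L1
  L7←L5: walk L5→L4→L3→L2 to L1
  L7←L6: walk L6→L5→L4→L3→L2 to L1
  L8←L6: walk L6→L5→L4→L3→L2 to L1
  L8←L7: walk L7 to L1
  L9←L4: walk L4→L3→L2 to L1
  L9←L7: walk L7 to L1
  L9←L8: walk L8 to L1
  L0 → ∅
  L1 → {L1}
  L2 → {L1,L7,L8,L9}
  L3 → {L1,L7,L8,L9}
  L4 → {L1,L7,L8,L9}
  L5 → {L1,L7,L8}
  L6 → {L7,L8}
  L7 → {L8,L9}
  L8 → {L9}
  L9 → ∅

φ for x: defs {L0,L3,L9}
  DF⁺ = {L1,L7,L8,L9}

Answer: ["L1", "L7", "L8", "L9"]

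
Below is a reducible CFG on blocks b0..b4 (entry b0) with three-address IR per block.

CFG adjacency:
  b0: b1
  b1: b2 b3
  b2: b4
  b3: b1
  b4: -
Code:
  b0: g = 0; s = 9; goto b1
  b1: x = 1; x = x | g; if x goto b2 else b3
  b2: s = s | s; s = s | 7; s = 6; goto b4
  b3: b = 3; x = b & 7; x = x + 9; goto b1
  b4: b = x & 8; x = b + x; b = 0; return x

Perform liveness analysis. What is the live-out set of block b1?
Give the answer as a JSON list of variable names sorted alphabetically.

Answer: ["g", "s", "x"]

Derivation:
Per-block:
  b0: {g,s} / ∅
  b1: {x} / {g}
  b2: {s} / {s}
  b3: {b,x} / ∅
  b4: {b,x} / {x}

Live sets:
  b0: in=∅ out={g,s}
  b1: in={g,s} out={g,s,x}
  b2: in={s,x} out={x}
  b3: in={g,s} out={g,s}
  b4: in={x} out=∅

live-out(b1) = ["g", "s", "x"]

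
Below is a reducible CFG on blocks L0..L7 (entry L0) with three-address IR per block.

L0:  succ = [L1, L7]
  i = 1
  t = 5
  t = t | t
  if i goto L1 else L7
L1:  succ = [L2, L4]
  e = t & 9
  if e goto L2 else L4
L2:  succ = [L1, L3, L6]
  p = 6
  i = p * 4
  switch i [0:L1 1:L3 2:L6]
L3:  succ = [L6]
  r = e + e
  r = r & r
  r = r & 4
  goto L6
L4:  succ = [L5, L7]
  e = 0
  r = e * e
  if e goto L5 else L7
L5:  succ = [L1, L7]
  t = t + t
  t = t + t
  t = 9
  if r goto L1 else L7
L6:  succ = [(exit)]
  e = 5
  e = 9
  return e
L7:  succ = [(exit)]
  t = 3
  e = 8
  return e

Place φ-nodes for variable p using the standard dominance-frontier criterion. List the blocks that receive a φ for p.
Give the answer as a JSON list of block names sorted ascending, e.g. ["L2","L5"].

idom tree: L1←L0 L2←L1 L3←L2 L4←L1 L5←L4 L6←L2 L7←L0
Join-block Dom:
  L1: preds {L0,L2,L5}: {L0} ∩ {L0,L1,L2} ∩ {L0,L1,L4,L5} = {L0}; idom=L0
  L6: preds {L2,L3}: {L0,L1,L2} ∩ {L0,L1,L2,L3} = {L0,L1,L2}; idom=L2
  L7: preds {L0,L4,L5}: {L0} ∩ {L0,L1,L4} ∩ {L0,L1,L4,L5} = {L0}; idom=L0

Frontier:
  join L1 pred L0: · stop@L0
  join L1 pred L2: L2→L1 stop@L0
  join L1 pred L5: L5→L4→L1 stop@L0
  join L6 pred L2: · stop@L2
  join L6 pred L3: L3 stop@L2
  join L7 pred L0: · stop@L0
  join L7 pred L4: L4→L1 stop@L0
  join L7 pred L5: L5→L4→L1 stop@L0
  L0: DF=∅
  L1: DF={L1,L7}
  L2: DF={L1}
  L3: DF={L6}
  L4: DF={L1,L7}
  L5: DF={L1,L7}
  L6: DF=∅
  L7: DF=∅

φ for p: defs {L2}
  DF⁺ = {L1,L7}

Answer: ["L1", "L7"]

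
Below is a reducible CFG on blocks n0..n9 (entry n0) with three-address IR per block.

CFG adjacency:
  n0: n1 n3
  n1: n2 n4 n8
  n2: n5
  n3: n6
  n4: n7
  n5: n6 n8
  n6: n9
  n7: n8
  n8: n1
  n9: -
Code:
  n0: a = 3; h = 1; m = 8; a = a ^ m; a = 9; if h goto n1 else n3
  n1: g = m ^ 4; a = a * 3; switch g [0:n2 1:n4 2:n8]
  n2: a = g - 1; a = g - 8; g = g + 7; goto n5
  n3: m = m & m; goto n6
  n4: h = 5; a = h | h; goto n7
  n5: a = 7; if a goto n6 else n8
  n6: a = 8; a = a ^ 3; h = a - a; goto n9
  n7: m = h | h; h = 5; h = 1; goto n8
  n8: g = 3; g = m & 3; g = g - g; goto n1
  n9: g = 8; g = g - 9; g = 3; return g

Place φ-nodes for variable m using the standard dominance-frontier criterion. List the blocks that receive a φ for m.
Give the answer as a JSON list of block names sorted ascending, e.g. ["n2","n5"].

idom tree: n1←n0 n2←n1 n3←n0 n4←n1 n5←n2 n6←n0 n7←n4 n8←n1 n9←n6
Dom at joins:
  n1: preds {n0,n8}: {n0} ∩ {n0,n1,n8} = {n0}; idom=n0
  n6: preds {n3,n5}: {n0,n3} ∩ {n0,n1,n2,n5} = {n0}; idom=n0
  n8: preds {n1,n5,n7}: {n0,n1} ∩ {n0,n1,n2,n5} ∩ {n0,n1,n4,n7} = {n0,n1}; idom=n1

DF derivation:
  join n1 pred n0: · stop@n0
  join n1 pred n8: n8→n1 stop@n0
  join n6 pred n3: n3 stop@n0
  join n6 pred n5: n5→n2→n1 stop@n0
  join n8 pred n1: · stop@n1
  join n8 pred n5: n5→n2 stop@n1
  join n8 pred n7: n7→n4 stop@n1
  n0: DF=∅
  n1: DF={n1,n6}
  n2: DF={n6,n8}
  n3: DF={n6}
  n4: DF={n8}
  n5: DF={n6,n8}
  n6: DF=∅
  n7: DF={n8}
  n8: DF={n1}
  n9: DF=∅

φ for m: defs {n0,n3,n7}
  DF⁺ = {n1,n6,n8}

Answer: ["n1", "n6", "n8"]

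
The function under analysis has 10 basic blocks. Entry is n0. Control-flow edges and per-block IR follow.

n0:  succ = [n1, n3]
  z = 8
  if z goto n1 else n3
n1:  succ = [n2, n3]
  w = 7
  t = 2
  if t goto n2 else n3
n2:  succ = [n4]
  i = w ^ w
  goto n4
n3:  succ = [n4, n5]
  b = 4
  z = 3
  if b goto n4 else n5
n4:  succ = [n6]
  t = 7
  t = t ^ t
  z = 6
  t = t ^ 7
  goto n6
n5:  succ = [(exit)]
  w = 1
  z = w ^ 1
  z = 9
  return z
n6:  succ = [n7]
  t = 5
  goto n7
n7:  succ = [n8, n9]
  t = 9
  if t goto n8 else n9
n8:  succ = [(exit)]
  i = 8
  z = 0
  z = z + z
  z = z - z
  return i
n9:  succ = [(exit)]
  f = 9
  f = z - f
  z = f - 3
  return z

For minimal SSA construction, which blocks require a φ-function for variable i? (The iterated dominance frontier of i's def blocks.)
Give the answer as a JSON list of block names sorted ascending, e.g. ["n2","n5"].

idom tree: n1←n0 n2←n1 n3←n0 n4←n0 n5←n3 n6←n4 n7←n6 n8←n7 n9←n7
Dom at joins:
  n3: preds {n0,n1}: {n0} ∩ {n0,n1} = {n0}; idom=n0
  n4: preds {n2,n3}: {n0,n1,n2} ∩ {n0,n3} = {n0}; idom=n0

DF derivation:
  n3←n0: walk · to n0
  n3←n1: walk n1 to n0
  n4←n2: walk n2→n1 to n0
  n4←n3: walk n3 to n0
  DF(n0)=∅
  DF(n1)={n3,n4}
  DF(n2)={n4}
  DF(n3)={n4}
  DF(n4)=∅
  DF(n5)=∅
  DF(n6)=∅
  DF(n7)=∅
  DF(n8)=∅
  DF(n9)=∅

φ for i: defs {n2,n8}
  DF⁺ = {n4}

Answer: ["n4"]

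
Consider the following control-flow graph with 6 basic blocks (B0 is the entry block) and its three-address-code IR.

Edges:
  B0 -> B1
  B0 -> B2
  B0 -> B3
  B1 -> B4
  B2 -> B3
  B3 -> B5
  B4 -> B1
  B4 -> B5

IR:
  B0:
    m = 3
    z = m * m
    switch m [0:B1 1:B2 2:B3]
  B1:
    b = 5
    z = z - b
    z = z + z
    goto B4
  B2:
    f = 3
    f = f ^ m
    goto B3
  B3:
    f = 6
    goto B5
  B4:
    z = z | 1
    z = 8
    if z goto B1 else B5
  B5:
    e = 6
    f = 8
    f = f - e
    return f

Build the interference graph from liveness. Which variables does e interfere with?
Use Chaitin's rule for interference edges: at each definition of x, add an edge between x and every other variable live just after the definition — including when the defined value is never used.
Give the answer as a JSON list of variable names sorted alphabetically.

Block summaries:
  B0: {m,z} / ∅
  B1: {b,z} / {z}
  B2: {f} / {m}
  B3: {f} / ∅
  B4: {z} / {z}
  B5: {e,f} / ∅

Live sets:
  live B0: ∅→{m,z}
  live B1: {z}→{z}
  live B2: {m}→∅
  live B3: ∅→∅
  live B4: {z}→{z}
  live B5: ∅→∅

Conflict graph:
  b: {z}
  e: {f}
  f: {e,m}
  m: {f,z}
  z: {b,m}

N(e) = ["f"]

Answer: ["f"]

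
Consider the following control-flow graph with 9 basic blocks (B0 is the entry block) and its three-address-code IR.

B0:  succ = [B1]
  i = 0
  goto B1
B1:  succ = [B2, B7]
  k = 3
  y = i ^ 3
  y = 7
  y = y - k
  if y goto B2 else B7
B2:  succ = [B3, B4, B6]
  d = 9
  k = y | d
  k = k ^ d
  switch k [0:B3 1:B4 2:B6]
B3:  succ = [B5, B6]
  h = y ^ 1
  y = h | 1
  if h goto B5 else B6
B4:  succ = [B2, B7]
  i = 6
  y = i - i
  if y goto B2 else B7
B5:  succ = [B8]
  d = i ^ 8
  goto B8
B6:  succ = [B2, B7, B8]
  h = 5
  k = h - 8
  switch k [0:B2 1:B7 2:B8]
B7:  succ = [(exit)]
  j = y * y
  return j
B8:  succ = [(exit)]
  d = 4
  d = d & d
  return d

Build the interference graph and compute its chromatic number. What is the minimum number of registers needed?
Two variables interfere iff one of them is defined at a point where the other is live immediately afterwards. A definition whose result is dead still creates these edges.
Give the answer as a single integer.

def/use:
  B0 def {i} use ∅
  B1 def {k,y} use {i}
  B2 def {d,k} use {y}
  B3 def {h,y} use {y}
  B4 def {i,y} use ∅
  B5 def {d} use {i}
  B6 def {h,k} use ∅
  B7 def {j} use {y}
  B8 def {d} use ∅

Backward fixpoint:
  B0: in=∅ out={i}
  B1: in={i} out={i,y}
  B2: in={i,y} out={i,y}
  B3: in={i,y} out={i,y}
  B4: in=∅ out={i,y}
  B5: in={i} out=∅
  B6: in={i,y} out={i,y}
  B7: in={y} out=∅
  B8: in=∅ out=∅

Conflict graph:
  d↔{i,k,y}
  h↔{i,y}
  i↔{d,h,k,y}
  j↔∅
  k↔{d,i,y}
  y↔{d,h,i,k}

Chromatic number:
  {d,i,k,y} pairwise interfere (4-clique) ⇒ χ ≥ 4
  assign d→R2 h→R2 i→R0 j→R0 k→R3 y→R1 — no edge inside a register ⇒ χ ≤ 4
  χ = 4

Answer: 4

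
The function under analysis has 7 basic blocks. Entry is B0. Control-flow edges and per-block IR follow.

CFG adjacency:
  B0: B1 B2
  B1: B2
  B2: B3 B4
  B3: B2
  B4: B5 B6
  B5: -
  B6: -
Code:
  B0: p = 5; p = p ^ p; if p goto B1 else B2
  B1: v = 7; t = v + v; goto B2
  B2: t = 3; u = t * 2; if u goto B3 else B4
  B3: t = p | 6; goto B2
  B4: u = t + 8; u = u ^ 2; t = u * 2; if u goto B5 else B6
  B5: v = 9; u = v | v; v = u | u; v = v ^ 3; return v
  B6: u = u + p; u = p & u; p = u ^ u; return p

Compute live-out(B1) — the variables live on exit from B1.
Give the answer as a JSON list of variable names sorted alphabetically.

Answer: ["p"]

Working:
Block summaries:
  B0 def {p} use ∅
  B1 def {t,v} use ∅
  B2 def {t,u} use ∅
  B3 def {t} use {p}
  B4 def {t,u} use {t}
  B5 def {u,v} use ∅
  B6 def {p,u} use {p,u}

Backward fixpoint:
  B0: in=∅ out={p}
  B1: in={p} out={p}
  B2: in={p} out={p,t}
  B3: in={p} out={p}
  B4: in={p,t} out={p,u}
  B5: in=∅ out=∅
  B6: in={p,u} out=∅

live-out(B1) = ["p"]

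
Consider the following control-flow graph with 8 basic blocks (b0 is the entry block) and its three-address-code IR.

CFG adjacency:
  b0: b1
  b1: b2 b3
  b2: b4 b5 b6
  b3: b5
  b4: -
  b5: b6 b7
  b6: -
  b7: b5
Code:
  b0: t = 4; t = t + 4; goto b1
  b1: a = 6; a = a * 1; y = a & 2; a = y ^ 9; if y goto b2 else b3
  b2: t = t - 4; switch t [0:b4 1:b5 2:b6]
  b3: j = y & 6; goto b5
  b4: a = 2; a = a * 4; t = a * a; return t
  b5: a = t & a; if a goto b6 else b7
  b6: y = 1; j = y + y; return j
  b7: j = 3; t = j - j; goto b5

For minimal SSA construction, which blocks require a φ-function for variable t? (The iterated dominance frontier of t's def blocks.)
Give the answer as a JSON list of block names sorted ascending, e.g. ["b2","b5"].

Answer: ["b5", "b6"]

Analysis:
idom tree: b1←b0 b2←b1 b3←b1 b4←b2 b5←b1 b6←b1 b7←b5
Dom at joins:
  b5: preds {b2,b3,b7}: {b0,b1,b2} ∩ {b0,b1,b3} ∩ {b0,b1,b5,b7} = {b0,b1}; idom=b1
  b6: preds {b2,b5}: {b0,b1,b2} ∩ {b0,b1,b5} = {b0,b1}; idom=b1

Frontier:
  join b5 pred b2: b2 stop@b1
  join b5 pred b3: b3 stop@b1
  join b5 pred b7: b7→b5 stop@b1
  join b6 pred b2: b2 stop@b1
  join b6 pred b5: b5 stop@b1
  b0 → ∅
  b1 → ∅
  b2 → {b5,b6}
  b3 → {b5}
  b4 → ∅
  b5 → {b5,b6}
  b6 → ∅
  b7 → {b5}

φ for t: defs {b0,b2,b4,b7}
  DF⁺ = {b5,b6}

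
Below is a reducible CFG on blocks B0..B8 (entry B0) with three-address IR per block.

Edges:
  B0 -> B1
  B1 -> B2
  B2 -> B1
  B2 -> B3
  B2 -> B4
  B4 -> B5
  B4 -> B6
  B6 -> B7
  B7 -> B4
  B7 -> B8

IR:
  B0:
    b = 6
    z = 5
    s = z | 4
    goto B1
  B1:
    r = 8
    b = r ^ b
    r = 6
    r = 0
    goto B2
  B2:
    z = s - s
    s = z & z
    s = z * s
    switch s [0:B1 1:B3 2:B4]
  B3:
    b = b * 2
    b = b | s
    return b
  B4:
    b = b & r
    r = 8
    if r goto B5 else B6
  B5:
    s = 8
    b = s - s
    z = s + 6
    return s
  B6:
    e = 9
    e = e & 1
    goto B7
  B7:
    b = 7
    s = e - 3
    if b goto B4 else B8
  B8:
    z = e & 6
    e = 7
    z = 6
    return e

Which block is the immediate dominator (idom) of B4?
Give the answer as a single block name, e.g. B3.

Answer: B2

Analysis:
idom tree: B1←B0 B2←B1 B3←B2 B4←B2 B5←B4 B6←B4 B7←B6 B8←B7
Join-block Dom:
  B1: preds {B0,B2}: {B0} ∩ {B0,B1,B2} = {B0}; idom=B0
  B4: preds {B2,B7}: {B0,B1,B2} ∩ {B0,B1,B2,B4,B6,B7} = {B0,B1,B2}; idom=B2

idom(B4) = B2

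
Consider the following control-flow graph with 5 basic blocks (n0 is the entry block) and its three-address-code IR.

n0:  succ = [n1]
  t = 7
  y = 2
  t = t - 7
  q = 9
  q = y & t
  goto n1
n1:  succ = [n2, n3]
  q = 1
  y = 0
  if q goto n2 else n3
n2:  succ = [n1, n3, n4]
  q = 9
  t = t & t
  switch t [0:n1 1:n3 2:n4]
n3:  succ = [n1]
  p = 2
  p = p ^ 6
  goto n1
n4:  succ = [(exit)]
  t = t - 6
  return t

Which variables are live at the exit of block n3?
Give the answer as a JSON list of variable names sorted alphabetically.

Block summaries:
  n0: def={q,t,y} ue=∅
  n1: def={q,y} ue=∅
  n2: def={q,t} ue={t}
  n3: def={p} ue=∅
  n4: def={t} ue={t}

Liveness:
  n0: in=∅ out={t}
  n1: in={t} out={t}
  n2: in={t} out={t}
  n3: in={t} out={t}
  n4: in={t} out=∅

live-out(n3) = ["t"]

Answer: ["t"]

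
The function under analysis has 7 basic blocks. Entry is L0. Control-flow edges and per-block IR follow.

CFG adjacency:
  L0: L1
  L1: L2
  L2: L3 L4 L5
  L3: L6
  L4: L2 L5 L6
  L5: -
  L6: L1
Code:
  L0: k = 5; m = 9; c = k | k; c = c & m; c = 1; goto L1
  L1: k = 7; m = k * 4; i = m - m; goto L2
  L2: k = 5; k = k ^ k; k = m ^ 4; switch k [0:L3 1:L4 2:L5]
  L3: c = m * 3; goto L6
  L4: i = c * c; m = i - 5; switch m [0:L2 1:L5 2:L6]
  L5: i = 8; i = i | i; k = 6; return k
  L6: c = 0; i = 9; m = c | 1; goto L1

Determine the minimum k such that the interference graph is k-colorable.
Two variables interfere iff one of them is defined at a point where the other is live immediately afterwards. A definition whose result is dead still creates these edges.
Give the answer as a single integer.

def/use:
  L0 def {c,k,m} use ∅
  L1 def {i,k,m} use ∅
  L2 def {k} use {m}
  L3 def {c} use {m}
  L4 def {i,m} use {c}
  L5 def {i,k} use ∅
  L6 def {c,i,m} use ∅

Live sets:
  L0 li=∅ lo={c}
  L1 li={c} lo={c,m}
  L2 li={c,m} lo={c,m}
  L3 li={m} lo=∅
  L4 li={c} lo={c,m}
  L5 li=∅ lo=∅
  L6 li=∅ lo={c}

Interference:
  c↔{i,k,m}
  i↔{c,m}
  k↔{c,m}
  m↔{c,i,k}

Colouring:
  {c,i,m} pairwise interfere (3-clique) ⇒ χ ≥ 3
  3-colouring: r0={c}  r1={m}  r2={i,k}
  χ = 3

Answer: 3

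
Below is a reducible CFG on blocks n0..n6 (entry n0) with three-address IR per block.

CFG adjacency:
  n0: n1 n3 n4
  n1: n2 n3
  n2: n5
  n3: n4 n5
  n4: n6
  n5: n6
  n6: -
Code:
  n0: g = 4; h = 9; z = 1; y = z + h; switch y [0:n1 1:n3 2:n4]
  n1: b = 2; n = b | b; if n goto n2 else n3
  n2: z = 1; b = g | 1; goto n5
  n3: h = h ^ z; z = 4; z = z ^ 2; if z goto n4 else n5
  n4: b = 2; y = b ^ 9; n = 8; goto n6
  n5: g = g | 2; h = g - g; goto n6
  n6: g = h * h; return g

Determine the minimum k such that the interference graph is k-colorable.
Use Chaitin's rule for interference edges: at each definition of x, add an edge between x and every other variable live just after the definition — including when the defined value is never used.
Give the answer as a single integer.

Answer: 4

Working:
Per-block:
  n0 def {g,h,y,z} use ∅
  n1 def {b,n} use ∅
  n2 def {b,z} use {g}
  n3 def {h,z} use {h,z}
  n4 def {b,n,y} use ∅
  n5 def {g,h} use {g}
  n6 def {g} use {h}

Liveness:
  live n0: ∅→{g,h,z}
  live n1: {g,h,z}→{g,h,z}
  live n2: {g}→{g}
  live n3: {g,h,z}→{g,h}
  live n4: {h}→{h}
  live n5: {g}→{h}
  live n6: {h}→∅

Conflict graph:
  b: {g,h,z}
  g: {b,h,n,y,z}
  h: {b,g,n,y,z}
  n: {g,h,z}
  y: {g,h,z}
  z: {b,g,h,n,y}

Chromatic number:
  clique {b,g,h,z} ⇒ need ≥ 4
  4-colouring: R0={g}  R1={h}  R2={z}  R3={b,n,y}
  χ = 4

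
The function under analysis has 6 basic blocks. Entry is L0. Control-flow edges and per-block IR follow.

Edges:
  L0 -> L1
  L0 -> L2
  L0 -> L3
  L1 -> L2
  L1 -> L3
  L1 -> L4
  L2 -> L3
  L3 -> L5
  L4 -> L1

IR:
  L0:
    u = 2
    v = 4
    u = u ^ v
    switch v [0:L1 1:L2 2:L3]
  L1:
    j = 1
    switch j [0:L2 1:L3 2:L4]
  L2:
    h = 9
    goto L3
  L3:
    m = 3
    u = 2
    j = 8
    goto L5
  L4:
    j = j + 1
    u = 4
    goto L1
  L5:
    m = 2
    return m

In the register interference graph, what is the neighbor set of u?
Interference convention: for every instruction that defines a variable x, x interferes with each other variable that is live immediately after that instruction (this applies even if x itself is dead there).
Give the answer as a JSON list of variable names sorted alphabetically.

def/use:
  L0 def {u,v} use ∅
  L1 def {j} use ∅
  L2 def {h} use ∅
  L3 def {j,m,u} use ∅
  L4 def {j,u} use {j}
  L5 def {m} use ∅

Liveness:
  live L0: ∅→∅
  live L1: ∅→{j}
  live L2: ∅→∅
  live L3: ∅→∅
  live L4: {j}→∅
  live L5: ∅→∅

Conflict graph:
  h↔∅
  j↔∅
  m↔∅
  u↔{v}
  v↔{u}

N(u) = ["v"]

Answer: ["v"]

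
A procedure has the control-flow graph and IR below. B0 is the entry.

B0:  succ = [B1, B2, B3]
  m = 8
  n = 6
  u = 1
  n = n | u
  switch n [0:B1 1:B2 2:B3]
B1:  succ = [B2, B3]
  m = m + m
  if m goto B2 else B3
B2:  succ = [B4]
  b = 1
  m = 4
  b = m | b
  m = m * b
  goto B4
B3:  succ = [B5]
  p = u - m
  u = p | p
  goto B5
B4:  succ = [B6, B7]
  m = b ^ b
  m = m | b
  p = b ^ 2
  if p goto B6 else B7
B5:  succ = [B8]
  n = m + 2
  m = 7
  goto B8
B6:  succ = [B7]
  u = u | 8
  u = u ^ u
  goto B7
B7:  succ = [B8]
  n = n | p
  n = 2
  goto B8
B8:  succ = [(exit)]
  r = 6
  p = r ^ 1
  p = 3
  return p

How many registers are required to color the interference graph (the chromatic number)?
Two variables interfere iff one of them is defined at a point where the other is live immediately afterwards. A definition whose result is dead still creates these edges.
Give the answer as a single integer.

def/use:
  B0: def={m,n,u} ue=∅
  B1: def={m} ue={m}
  B2: def={b,m} ue=∅
  B3: def={p,u} ue={m,u}
  B4: def={m,p} ue={b}
  B5: def={m,n} ue={m}
  B6: def={u} ue={u}
  B7: def={n} ue={n,p}
  B8: def={p,r} ue=∅

Backward fixpoint:
  B0: in=∅ out={m,n,u}
  B1: in={m,n,u} out={m,n,u}
  B2: in={n,u} out={b,n,u}
  B3: in={m,u} out={m}
  B4: in={b,n,u} out={n,p,u}
  B5: in={m} out=∅
  B6: in={n,p,u} out={n,p}
  B7: in={n,p} out=∅
  B8: in=∅ out=∅

Interfere edges:
  b↔{m,n,u}
  m↔{b,n,p,u}
  n↔{b,m,p,u}
  p↔{m,n,u}
  r↔∅
  u↔{b,m,n,p}

Registers:
  lower bound: {b,m,n,u} mutually conflict ⇒ χ ≥ 4
  4-colouring: c0={m,r}  c1={n}  c2={u}  c3={b,p}
  χ = 4

Answer: 4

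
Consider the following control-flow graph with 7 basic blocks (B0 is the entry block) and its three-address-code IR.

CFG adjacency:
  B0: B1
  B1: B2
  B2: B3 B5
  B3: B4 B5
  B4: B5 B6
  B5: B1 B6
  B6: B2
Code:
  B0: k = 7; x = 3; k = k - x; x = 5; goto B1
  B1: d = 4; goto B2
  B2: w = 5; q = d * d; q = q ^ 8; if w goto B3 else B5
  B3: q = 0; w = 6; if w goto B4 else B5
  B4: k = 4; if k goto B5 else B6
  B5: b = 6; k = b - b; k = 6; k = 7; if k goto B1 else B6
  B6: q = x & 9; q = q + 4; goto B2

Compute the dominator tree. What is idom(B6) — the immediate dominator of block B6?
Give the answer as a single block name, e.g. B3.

idom tree: B1←B0 B2←B1 B3←B2 B4←B3 B5←B2 B6←B2
Dom at joins:
  B1: preds {B0,B5}: {B0} ∩ {B0,B1,B2,B5} = {B0}; idom=B0
  B2: preds {B1,B6}: {B0,B1} ∩ {B0,B1,B2,B6} = {B0,B1}; idom=B1
  B5: preds {B2,B3,B4}: {B0,B1,B2} ∩ {B0,B1,B2,B3} ∩ {B0,B1,B2,B3,B4} = {B0,B1,B2}; idom=B2
  B6: preds {B4,B5}: {B0,B1,B2,B3,B4} ∩ {B0,B1,B2,B5} = {B0,B1,B2}; idom=B2

idom(B6) = B2

Answer: B2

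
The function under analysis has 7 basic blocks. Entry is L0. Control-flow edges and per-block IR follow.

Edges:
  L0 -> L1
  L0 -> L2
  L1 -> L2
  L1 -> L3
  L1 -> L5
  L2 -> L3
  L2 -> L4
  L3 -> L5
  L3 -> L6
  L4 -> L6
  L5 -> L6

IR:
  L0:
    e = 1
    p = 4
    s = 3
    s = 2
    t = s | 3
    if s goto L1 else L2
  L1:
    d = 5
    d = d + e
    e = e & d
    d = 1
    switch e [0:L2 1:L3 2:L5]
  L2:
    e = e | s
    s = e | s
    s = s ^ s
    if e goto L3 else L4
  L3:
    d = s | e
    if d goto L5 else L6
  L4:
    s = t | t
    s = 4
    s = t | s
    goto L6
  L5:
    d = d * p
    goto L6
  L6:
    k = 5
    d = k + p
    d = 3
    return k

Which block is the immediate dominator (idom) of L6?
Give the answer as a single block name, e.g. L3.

idom tree: L1←L0 L2←L0 L3←L0 L4←L2 L5←L0 L6←L0
Join-block Dom:
  L2: preds {L0,L1}: {L0} ∩ {L0,L1} = {L0}; idom=L0
  L3: preds {L1,L2}: {L0,L1} ∩ {L0,L2} = {L0}; idom=L0
  L5: preds {L1,L3}: {L0,L1} ∩ {L0,L3} = {L0}; idom=L0
  L6: preds {L3,L4,L5}: {L0,L3} ∩ {L0,L2,L4} ∩ {L0,L5} = {L0}; idom=L0

idom(L6) = L0

Answer: L0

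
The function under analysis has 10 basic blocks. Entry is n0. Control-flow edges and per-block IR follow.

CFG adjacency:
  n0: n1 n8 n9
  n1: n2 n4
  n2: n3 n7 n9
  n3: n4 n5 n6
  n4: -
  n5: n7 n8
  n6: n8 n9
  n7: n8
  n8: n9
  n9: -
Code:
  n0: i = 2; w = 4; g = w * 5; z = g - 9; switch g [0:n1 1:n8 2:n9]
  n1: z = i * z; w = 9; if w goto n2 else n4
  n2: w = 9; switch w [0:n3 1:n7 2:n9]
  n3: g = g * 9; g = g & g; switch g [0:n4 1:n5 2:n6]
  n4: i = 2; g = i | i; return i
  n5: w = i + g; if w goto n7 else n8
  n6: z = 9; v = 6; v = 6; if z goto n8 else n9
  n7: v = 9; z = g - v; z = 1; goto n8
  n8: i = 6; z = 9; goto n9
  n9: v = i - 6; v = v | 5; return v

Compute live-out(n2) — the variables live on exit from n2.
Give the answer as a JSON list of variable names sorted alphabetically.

def/use:
  n0 def {g,i,w,z} use ∅
  n1 def {w,z} use {i,z}
  n2 def {w} use ∅
  n3 def {g} use {g}
  n4 def {g,i} use ∅
  n5 def {w} use {g,i}
  n6 def {v,z} use ∅
  n7 def {v,z} use {g}
  n8 def {i,z} use ∅
  n9 def {v} use {i}

Backward fixpoint:
  n0 li=∅ lo={g,i,z}
  n1 li={g,i,z} lo={g,i}
  n2 li={g,i} lo={g,i}
  n3 li={g,i} lo={g,i}
  n4 li=∅ lo=∅
  n5 li={g,i} lo={g}
  n6 li={i} lo={i}
  n7 li={g} lo=∅
  n8 li=∅ lo={i}
  n9 li={i} lo=∅

live-out(n2) = ["g", "i"]

Answer: ["g", "i"]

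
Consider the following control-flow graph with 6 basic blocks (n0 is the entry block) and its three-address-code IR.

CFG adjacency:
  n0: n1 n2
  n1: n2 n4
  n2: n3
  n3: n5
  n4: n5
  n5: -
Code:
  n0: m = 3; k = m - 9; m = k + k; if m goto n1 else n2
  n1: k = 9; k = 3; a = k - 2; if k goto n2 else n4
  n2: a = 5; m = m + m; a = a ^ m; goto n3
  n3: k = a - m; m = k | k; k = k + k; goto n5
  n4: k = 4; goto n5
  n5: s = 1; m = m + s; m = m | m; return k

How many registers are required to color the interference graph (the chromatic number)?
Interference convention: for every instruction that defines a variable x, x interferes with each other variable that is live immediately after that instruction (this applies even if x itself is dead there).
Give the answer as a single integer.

Answer: 3

Derivation:
Block summaries:
  n0: def={k,m} ue=∅
  n1: def={a,k} ue=∅
  n2: def={a,m} ue={m}
  n3: def={k,m} ue={a,m}
  n4: def={k} ue=∅
  n5: def={m,s} ue={k,m}

Liveness:
  n0 li=∅ lo={m}
  n1 li={m} lo={m}
  n2 li={m} lo={a,m}
  n3 li={a,m} lo={k,m}
  n4 li={m} lo={k,m}
  n5 li={k,m} lo=∅

Interference:
  a: {k,m}
  k: {a,m,s}
  m: {a,k,s}
  s: {k,m}

Colouring:
  clique {a,k,m} ⇒ need ≥ 3
  3-colouring: R0={k}  R1={m}  R2={a,s}
  χ = 3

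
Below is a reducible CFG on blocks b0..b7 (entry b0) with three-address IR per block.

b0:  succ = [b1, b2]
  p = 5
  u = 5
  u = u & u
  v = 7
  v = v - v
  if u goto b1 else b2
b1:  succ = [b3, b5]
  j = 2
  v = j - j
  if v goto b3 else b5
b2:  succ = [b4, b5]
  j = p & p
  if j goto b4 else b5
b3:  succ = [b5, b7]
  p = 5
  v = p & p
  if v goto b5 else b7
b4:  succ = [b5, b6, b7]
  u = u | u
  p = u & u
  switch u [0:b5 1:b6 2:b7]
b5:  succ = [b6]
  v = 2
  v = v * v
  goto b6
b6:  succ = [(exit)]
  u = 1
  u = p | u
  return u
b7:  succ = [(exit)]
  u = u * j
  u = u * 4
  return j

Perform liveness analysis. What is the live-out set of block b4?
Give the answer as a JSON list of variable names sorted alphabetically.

def/use:
  b0 def {p,u,v} use ∅
  b1 def {j,v} use ∅
  b2 def {j} use {p}
  b3 def {p,v} use ∅
  b4 def {p,u} use {u}
  b5 def {v} use ∅
  b6 def {u} use {p}
  b7 def {u} use {j,u}

Live sets:
  live b0: ∅→{p,u}
  live b1: {p,u}→{j,p,u}
  live b2: {p,u}→{j,p,u}
  live b3: {j,u}→{j,p,u}
  live b4: {j,u}→{j,p,u}
  live b5: {p}→{p}
  live b6: {p}→∅
  live b7: {j,u}→∅

live-out(b4) = ["j", "p", "u"]

Answer: ["j", "p", "u"]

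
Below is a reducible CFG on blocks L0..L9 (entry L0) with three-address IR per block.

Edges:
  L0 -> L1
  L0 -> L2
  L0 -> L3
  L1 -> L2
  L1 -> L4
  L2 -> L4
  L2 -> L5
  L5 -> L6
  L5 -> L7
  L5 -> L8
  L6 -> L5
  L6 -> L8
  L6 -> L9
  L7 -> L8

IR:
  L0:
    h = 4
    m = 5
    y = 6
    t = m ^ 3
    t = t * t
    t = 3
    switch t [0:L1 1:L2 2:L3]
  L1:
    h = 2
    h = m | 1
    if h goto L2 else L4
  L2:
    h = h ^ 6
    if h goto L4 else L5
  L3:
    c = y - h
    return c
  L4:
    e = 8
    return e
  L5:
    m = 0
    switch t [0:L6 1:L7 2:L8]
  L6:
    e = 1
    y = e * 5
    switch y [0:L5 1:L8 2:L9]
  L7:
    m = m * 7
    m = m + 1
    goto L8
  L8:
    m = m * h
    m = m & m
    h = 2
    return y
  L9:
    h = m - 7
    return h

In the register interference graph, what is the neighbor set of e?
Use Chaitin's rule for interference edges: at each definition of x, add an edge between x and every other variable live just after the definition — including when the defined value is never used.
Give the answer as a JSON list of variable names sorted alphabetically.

Per-block:
  L0 def {h,m,t,y} use ∅
  L1 def {h} use {m}
  L2 def {h} use {h}
  L3 def {c} use {h,y}
  L4 def {e} use ∅
  L5 def {m} use {t}
  L6 def {e,y} use ∅
  L7 def {m} use {m}
  L8 def {h,m} use {h,m,y}
  L9 def {h} use {m}

Live sets:
  L0: in=∅ out={h,m,t,y}
  L1: in={m,t,y} out={h,t,y}
  L2: in={h,t,y} out={h,t,y}
  L3: in={h,y} out=∅
  L4: in=∅ out=∅
  L5: in={h,t,y} out={h,m,t,y}
  L6: in={h,m,t} out={h,m,t,y}
  L7: in={h,m,y} out={h,m,y}
  L8: in={h,m,y} out=∅
  L9: in={m} out=∅

Interference:
  c↔∅
  e↔{h,m,t}
  h↔{e,m,t,y}
  m↔{e,h,t,y}
  t↔{e,h,m,y}
  y↔{h,m,t}

N(e) = ["h", "m", "t"]

Answer: ["h", "m", "t"]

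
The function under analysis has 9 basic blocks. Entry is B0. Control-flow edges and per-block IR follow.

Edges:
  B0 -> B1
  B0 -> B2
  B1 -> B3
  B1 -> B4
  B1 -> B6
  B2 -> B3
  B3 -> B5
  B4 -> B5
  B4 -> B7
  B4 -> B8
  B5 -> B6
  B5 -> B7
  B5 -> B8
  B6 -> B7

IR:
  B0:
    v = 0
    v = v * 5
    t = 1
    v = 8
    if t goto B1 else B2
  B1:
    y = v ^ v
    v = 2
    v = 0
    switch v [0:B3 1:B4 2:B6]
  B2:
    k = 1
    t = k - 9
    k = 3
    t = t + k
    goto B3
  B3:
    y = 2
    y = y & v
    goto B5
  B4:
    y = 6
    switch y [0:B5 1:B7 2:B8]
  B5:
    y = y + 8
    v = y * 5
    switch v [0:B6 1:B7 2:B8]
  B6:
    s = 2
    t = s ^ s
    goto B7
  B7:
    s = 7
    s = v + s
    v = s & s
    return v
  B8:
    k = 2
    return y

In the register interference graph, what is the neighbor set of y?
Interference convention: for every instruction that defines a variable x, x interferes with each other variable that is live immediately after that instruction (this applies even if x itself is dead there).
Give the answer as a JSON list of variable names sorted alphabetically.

Answer: ["k", "v"]

Derivation:
def/use:
  B0: {t,v} / ∅
  B1: {v,y} / {v}
  B2: {k,t} / ∅
  B3: {y} / {v}
  B4: {y} / ∅
  B5: {v,y} / {y}
  B6: {s,t} / ∅
  B7: {s,v} / {v}
  B8: {k} / {y}

Live sets:
  B0: in=∅ out={v}
  B1: in={v} out={v}
  B2: in={v} out={v}
  B3: in={v} out={y}
  B4: in={v} out={v,y}
  B5: in={y} out={v,y}
  B6: in={v} out={v}
  B7: in={v} out=∅
  B8: in={y} out=∅

Interfere edges:
  k — {t,v,y}
  s — {v}
  t — {k,v}
  v — {k,s,t,y}
  y — {k,v}

N(y) = ["k", "v"]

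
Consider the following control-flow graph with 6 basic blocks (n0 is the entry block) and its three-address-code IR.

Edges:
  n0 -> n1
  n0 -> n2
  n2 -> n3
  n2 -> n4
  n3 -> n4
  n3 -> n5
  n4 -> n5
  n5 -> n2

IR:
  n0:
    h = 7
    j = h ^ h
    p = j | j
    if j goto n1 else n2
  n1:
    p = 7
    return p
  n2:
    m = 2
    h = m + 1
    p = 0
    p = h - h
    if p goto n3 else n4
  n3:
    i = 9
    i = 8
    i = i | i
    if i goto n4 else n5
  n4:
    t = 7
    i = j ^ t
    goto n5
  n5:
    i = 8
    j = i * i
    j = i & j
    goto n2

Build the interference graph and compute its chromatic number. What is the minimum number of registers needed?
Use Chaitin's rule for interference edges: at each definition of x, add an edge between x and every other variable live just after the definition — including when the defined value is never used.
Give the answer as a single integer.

def/use:
  n0: def={h,j,p} ue=∅
  n1: def={p} ue=∅
  n2: def={h,m,p} ue=∅
  n3: def={i} ue=∅
  n4: def={i,t} ue={j}
  n5: def={i,j} ue=∅

Liveness:
  n0: in=∅ out={j}
  n1: in=∅ out=∅
  n2: in={j} out={j}
  n3: in={j} out={j}
  n4: in={j} out=∅
  n5: in=∅ out={j}

Interfere edges:
  h — {j,p}
  i — {j}
  j — {h,i,m,p,t}
  m — {j}
  p — {h,j}
  t — {j}

Chromatic number:
  lower bound: {h,j,p} mutually conflict ⇒ χ ≥ 3
  assign h→R1 i→R1 j→R0 m→R1 p→R2 t→R1 — no edge inside a register ⇒ χ ≤ 3
  χ = 3

Answer: 3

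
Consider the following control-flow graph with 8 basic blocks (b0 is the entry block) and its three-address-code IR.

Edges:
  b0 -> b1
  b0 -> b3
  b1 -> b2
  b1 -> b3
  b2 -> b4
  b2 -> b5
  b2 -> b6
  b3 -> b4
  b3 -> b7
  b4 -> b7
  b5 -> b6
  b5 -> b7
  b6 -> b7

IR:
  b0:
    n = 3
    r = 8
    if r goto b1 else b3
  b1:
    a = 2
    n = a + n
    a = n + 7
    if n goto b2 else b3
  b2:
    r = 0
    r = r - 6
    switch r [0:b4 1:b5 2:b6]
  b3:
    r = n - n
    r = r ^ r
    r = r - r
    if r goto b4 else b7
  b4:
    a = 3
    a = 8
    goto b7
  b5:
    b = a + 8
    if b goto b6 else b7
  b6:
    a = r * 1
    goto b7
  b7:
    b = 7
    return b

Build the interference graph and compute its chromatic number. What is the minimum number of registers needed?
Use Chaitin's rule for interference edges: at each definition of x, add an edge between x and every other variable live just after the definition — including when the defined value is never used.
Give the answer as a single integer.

Answer: 3

Working:
def/use:
  b0: {n,r} / ∅
  b1: {a,n} / {n}
  b2: {r} / ∅
  b3: {r} / {n}
  b4: {a} / ∅
  b5: {b} / {a}
  b6: {a} / {r}
  b7: {b} / ∅

Live sets:
  live b0: ∅→{n}
  live b1: {n}→{a,n}
  live b2: {a}→{a,r}
  live b3: {n}→∅
  live b4: ∅→∅
  live b5: {a,r}→{r}
  live b6: {r}→∅
  live b7: ∅→∅

Interference:
  a: {n,r}
  b: {r}
  n: {a,r}
  r: {a,b,n}

Colouring:
  {a,n,r} pairwise interfere (3-clique) ⇒ χ ≥ 3
  3-colouring: c0={r}  c1={a,b}  c2={n}
  χ = 3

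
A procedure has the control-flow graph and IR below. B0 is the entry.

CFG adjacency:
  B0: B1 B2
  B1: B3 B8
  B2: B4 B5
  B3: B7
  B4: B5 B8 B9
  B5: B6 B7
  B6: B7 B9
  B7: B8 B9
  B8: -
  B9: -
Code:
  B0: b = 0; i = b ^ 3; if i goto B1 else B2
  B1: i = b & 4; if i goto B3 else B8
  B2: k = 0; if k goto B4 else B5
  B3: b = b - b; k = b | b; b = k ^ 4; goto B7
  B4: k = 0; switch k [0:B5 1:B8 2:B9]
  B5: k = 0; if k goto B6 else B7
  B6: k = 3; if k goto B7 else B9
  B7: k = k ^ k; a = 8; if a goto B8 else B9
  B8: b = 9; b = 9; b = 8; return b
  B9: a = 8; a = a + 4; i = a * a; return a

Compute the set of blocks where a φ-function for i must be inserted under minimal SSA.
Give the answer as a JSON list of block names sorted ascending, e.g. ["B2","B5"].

idom tree: B1←B0 B2←B0 B3←B1 B4←B2 B5←B2 B6←B5 B7←B0 B8←B0 B9←B0
Dom at joins:
  B5: preds {B2,B4}: {B0,B2} ∩ {B0,B2,B4} = {B0,B2}; idom=B2
  B7: preds {B3,B5,B6}: {B0,B1,B3} ∩ {B0,B2,B5} ∩ {B0,B2,B5,B6} = {B0}; idom=B0
  B8: preds {B1,B4,B7}: {B0,B1} ∩ {B0,B2,B4} ∩ {B0,B7} = {B0}; idom=B0
  B9: preds {B4,B6,B7}: {B0,B2,B4} ∩ {B0,B2,B5,B6} ∩ {B0,B7} = {B0}; idom=B0

DF derivation:
  join B5 pred B2: · stop@B2
  join B5 pred B4: B4 stop@B2
  join B7 pred B3: B3→B1 stop@B0
  join B7 pred B5: B5→B2 stop@B0
  join B7 pred B6: B6→B5→B2 stop@B0
  join B8 pred B1: B1 stop@B0
  join B8 pred B4: B4→B2 stop@B0
  join B8 pred B7: B7 stop@B0
  join B9 pred B4: B4→B2 stop@B0
  join B9 pred B6: B6→B5→B2 stop@B0
  join B9 pred B7: B7 stop@B0
  B0: DF=∅
  B1: DF={B7,B8}
  B2: DF={B7,B8,B9}
  B3: DF={B7}
  B4: DF={B5,B8,B9}
  B5: DF={B7,B9}
  B6: DF={B7,B9}
  B7: DF={B8,B9}
  B8: DF=∅
  B9: DF=∅

φ for i: defs {B0,B1,B9}
  DF⁺ = {B7,B8,B9}

Answer: ["B7", "B8", "B9"]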